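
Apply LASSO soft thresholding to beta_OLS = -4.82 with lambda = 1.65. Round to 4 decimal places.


Check: |-4.82| = 4.82 vs lambda = 1.65.
Since |beta| > lambda, coefficient = sign(beta)*(|beta| - lambda) = -3.1700.
Soft-thresholded coefficient = -3.1700.

-3.1700


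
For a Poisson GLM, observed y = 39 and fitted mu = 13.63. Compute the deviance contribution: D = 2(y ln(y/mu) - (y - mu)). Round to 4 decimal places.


y/mu = 39/13.63 = 2.861335 (approx.), and ln(39/13.63) = 1.051288.
y * ln(y/mu) = 39 * 1.051288 = 41.000232.
y - mu = 25.37.
D = 2 * (41.000232 - 25.37) = 31.260464, which rounds to 31.2605.

31.2605


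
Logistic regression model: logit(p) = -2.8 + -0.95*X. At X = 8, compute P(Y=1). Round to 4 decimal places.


Compute z = -2.8 + (-0.95)(8) = -10.4000.
exp(-z) = 32859.6257.
P = 1/(1 + 32859.6257) = 0.0000.

0.0000


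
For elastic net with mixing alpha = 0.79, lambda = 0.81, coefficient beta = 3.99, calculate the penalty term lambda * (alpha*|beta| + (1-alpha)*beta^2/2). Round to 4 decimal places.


L1 component = 0.79 * |3.99| = 3.1521.
L2 component = 0.21 * 3.99^2 / 2 = 1.6716.
Penalty = 0.81 * (3.1521 + 1.6716) = 0.81 * 4.8237 = 3.9072.

3.9072


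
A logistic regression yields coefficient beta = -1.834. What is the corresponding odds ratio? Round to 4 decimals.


The odds ratio is computed as:
OR = e^(-1.834) = 0.1598.

0.1598


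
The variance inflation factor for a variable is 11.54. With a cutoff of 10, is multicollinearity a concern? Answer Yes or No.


The threshold is 10.
VIF = 11.54 is >= 10.
Multicollinearity indication: Yes.

Yes


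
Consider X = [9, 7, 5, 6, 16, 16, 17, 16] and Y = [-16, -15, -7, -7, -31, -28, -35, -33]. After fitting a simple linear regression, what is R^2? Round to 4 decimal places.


The fitted line is Y = 3.6184 + -2.1842*X.
SSres = 33.5526, SStot = 940.0000.
R^2 = 1 - SSres/SStot = 0.9643.

0.9643


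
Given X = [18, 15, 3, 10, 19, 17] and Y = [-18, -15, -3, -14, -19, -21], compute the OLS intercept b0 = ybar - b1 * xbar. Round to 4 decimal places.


Compute b1 = -0.9929 from the OLS formula.
With xbar = 13.6667 and ybar = -15.0000, the intercept is:
b0 = -15.0000 - -0.9929 * 13.6667 = -1.4306.

-1.4306


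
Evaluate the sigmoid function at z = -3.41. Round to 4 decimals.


exp(3.4100) = 30.2652.
1 + exp(-z) = 31.2652.
sigmoid = 1/31.2652 = 0.0320.

0.0320


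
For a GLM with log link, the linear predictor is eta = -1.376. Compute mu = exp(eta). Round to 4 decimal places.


The inverse log link gives:
mu = exp(-1.376) = 0.2526.

0.2526


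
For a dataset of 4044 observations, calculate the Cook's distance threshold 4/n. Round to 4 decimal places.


Using the rule of thumb:
Threshold = 4 / 4044 = 0.0010.

0.0010


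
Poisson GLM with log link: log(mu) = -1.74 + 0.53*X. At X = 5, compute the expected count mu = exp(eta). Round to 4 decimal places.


Compute eta = -1.74 + 0.53 * 5 = 0.9100.
Apply inverse link: mu = e^0.9100 = 2.4843.

2.4843


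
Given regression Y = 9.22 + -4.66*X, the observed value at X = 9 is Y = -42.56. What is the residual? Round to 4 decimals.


Fitted value at X = 9 is yhat = 9.22 + -4.66*9 = -32.7200.
Residual = -42.56 - -32.7200 = -9.8400.

-9.8400


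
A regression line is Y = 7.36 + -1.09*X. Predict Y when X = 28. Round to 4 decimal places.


Substitute X = 28 into the equation:
Y = 7.36 + -1.09 * 28 = 7.36 + -30.5200 = -23.1600.

-23.1600


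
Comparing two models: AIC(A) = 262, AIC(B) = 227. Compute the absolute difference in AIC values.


|AIC_A - AIC_B| = |262 - 227| = 35.
Model B is preferred (lower AIC).

35


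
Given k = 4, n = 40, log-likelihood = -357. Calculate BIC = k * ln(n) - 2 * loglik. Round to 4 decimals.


Compute k*ln(n) = 4*ln(40) = 4*3.688879 = 14.755516.
Then -2*loglik = 714.
BIC = 14.755516 + 714 = 728.755516, which rounds to 728.7555.

728.7555


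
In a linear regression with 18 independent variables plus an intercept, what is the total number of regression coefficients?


Total coefficients = number of predictors + 1 (for the intercept).
= 18 + 1 = 19.

19


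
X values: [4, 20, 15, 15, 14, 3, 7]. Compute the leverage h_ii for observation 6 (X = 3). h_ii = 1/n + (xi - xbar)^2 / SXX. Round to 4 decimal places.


n = 7, xbar = 11.1429.
SXX = sum((xi - xbar)^2) = 250.8571.
h = 1/7 + (3 - 11.1429)^2 / 250.8571 = 0.4072.

0.4072


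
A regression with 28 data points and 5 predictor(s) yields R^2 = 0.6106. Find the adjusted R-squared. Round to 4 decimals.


Plug in: Adj R^2 = 1 - (1 - 0.6106) * 27/22.
= 1 - 0.3894 * 27/22
= 1 - 10.5138 / 22
= 1 - 0.4779 = 0.5221.

0.5221


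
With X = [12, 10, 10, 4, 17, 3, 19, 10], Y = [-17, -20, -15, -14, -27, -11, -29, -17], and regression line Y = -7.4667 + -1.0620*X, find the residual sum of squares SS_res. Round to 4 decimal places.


Predicted values from Y = -7.4667 + -1.0620*X.
Residuals: [3.2107, -1.9133, 3.0867, -2.2853, -1.4793, -0.3473, -1.3553, 1.0867].
SSres = 34.0463.

34.0463


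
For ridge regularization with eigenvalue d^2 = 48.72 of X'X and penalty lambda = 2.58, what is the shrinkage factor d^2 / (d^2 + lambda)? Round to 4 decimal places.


Compute the denominator: 48.72 + 2.58 = 51.3000.
Shrinkage factor = 48.72 / 51.3000 = 0.9497.

0.9497


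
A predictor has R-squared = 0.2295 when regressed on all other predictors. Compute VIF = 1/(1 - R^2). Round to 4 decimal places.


Using VIF = 1/(1 - R^2_j):
1 - 0.2295 = 0.7705.
VIF = 1.2979.

1.2979


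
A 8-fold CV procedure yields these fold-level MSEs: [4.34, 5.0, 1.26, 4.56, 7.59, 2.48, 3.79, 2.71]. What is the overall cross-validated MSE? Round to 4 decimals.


Add all fold MSEs: 31.7300.
Divide by k = 8: 31.7300/8 = 3.9663.

3.9663


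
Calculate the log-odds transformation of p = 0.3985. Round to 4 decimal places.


1 - p = 0.6015.
p/(1-p) = 0.6625.
logit = ln(0.6625) = -0.4117.

-0.4117


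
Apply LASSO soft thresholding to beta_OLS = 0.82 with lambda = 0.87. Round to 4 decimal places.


Check: |0.82| = 0.82 vs lambda = 0.87.
Since |beta| <= lambda, the coefficient is set to 0.
Soft-thresholded coefficient = 0.0000.

0.0000


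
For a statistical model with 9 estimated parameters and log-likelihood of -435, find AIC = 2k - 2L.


Compute:
2k = 2*9 = 18.
-2*loglik = -2*(-435) = 870.
AIC = 18 + 870 = 888.

888


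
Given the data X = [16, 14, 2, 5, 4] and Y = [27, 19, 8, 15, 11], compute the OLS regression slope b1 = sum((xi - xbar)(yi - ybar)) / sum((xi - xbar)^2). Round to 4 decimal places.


First compute the means: xbar = 8.2000, ybar = 16.0000.
Then S_xx = sum((xi - xbar)^2) = 160.8000.
S_xy = sum((xi - xbar)(yi - ybar)) = 177.0000.
b1 = S_xy / S_xx = 177.0000 / 160.8000 = 1.1007.

1.1007


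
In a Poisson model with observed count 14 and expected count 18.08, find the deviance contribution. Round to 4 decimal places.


Compute y*ln(y/mu) = 14*ln(14/18.08) = 14*-0.255749 = -3.580486.
y - mu = -4.08.
D = 2*(-3.580486 - (-4.08)) = 0.999028, which rounds to 0.9990.

0.9990


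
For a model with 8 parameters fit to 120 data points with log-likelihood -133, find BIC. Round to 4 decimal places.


Compute k*ln(n) = 8*ln(120) = 8*4.787492 = 38.299936.
Then -2*loglik = 266.
BIC = 38.299936 + 266 = 304.299936, which rounds to 304.2999.

304.2999


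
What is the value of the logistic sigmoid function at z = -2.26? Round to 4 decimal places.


Compute exp(2.2600) = 9.5831.
Sigmoid = 1 / (1 + 9.5831) = 1 / 10.5831 = 0.0945.

0.0945


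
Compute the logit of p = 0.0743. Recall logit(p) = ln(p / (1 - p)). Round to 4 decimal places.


Compute the odds: 0.0743/0.9257 = 0.0803.
Take the natural log: ln(0.0803) = -2.5224.

-2.5224


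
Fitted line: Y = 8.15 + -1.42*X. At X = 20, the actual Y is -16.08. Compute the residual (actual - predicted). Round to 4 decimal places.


Compute yhat = 8.15 + (-1.42)(20) = -20.2500.
Residual = actual - predicted = -16.08 - -20.2500 = 4.1700.

4.1700


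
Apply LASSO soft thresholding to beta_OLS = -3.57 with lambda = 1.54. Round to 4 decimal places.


|beta_OLS| = 3.57.
lambda = 1.54.
Since |beta| > lambda, coefficient = sign(beta)*(|beta| - lambda) = -2.0300.
Result = -2.0300.

-2.0300


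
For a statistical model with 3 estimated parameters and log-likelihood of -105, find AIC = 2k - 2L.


Compute:
2k = 2*3 = 6.
-2*loglik = -2*(-105) = 210.
AIC = 6 + 210 = 216.

216


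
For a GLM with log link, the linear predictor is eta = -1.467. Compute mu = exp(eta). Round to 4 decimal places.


mu = exp(eta) = exp(-1.467).
= 0.2306.

0.2306


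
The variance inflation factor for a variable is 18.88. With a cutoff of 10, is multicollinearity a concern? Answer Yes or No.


Compare VIF = 18.88 to the threshold of 10.
18.88 >= 10, so the answer is Yes.

Yes


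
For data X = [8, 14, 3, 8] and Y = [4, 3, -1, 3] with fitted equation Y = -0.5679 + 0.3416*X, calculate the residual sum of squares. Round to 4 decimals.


For each point, residual = actual - predicted.
Residuals: [1.8351, -1.2145, -1.4569, 0.8351].
Sum of squared residuals = 7.6626.

7.6626


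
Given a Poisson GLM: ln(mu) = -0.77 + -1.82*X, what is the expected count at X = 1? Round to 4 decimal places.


Linear predictor: eta = -0.77 + (-1.82)(1) = -2.5900.
Expected count: mu = exp(-2.5900) = 0.0750.

0.0750


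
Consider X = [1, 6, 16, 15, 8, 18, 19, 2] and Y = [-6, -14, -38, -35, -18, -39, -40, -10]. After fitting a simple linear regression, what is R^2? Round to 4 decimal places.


Fit the OLS line: b0 = -4.0894, b1 = -1.9681.
SSres = 21.1247.
SStot = 1446.0000.
R^2 = 1 - 21.1247/1446.0000 = 0.9854.

0.9854


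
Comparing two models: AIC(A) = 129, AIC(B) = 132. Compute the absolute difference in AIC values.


|AIC_A - AIC_B| = |129 - 132| = 3.
Model A is preferred (lower AIC).

3


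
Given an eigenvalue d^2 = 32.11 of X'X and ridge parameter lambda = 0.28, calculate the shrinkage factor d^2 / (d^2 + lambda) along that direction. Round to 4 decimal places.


Compute the denominator: 32.11 + 0.28 = 32.3900.
Shrinkage factor = 32.11 / 32.3900 = 0.9914.

0.9914


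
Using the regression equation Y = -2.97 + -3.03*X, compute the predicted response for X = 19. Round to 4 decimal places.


Substitute X = 19 into the equation:
Y = -2.97 + -3.03 * 19 = -2.97 + -57.5700 = -60.5400.

-60.5400


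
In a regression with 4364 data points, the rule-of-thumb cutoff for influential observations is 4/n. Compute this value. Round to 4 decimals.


Using the rule of thumb:
Threshold = 4 / 4364 = 0.0009.

0.0009


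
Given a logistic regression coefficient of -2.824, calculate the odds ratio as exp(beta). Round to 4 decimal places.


Odds ratio = exp(beta) = exp(-2.824).
= 0.0594.

0.0594


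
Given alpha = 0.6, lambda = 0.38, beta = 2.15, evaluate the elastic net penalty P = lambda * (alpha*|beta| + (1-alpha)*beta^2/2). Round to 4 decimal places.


L1 component = 0.6 * |2.15| = 1.2900.
L2 component = 0.4 * 2.15^2 / 2 = 0.9245.
Penalty = 0.38 * (1.2900 + 0.9245) = 0.38 * 2.2145 = 0.8415.

0.8415


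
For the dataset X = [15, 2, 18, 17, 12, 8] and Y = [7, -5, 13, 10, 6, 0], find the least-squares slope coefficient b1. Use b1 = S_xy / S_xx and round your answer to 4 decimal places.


Calculate xbar = 12.0000, ybar = 5.1667.
S_xx = 186.0000, S_xy = 199.0000.
Using b1 = S_xy / S_xx = 199.0000 / 186.0000, we get b1 = 1.0699.

1.0699


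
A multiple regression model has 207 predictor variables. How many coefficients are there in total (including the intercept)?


Total coefficients = number of predictors + 1 (for the intercept).
= 207 + 1 = 208.

208


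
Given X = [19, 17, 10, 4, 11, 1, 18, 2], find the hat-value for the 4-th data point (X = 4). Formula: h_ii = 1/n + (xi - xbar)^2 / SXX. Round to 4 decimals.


n = 8, xbar = 10.2500.
SXX = sum((xi - xbar)^2) = 375.5000.
h = 1/8 + (4 - 10.2500)^2 / 375.5000 = 0.2290.

0.2290


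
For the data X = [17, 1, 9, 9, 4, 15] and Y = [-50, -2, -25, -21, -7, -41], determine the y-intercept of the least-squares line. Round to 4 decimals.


The slope is b1 = -3.0221.
Sample means are xbar = 9.1667 and ybar = -24.3333.
Intercept: b0 = -24.3333 - (-3.0221)(9.1667) = 3.3689.

3.3689


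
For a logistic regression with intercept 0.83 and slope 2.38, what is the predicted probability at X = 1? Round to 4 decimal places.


Linear predictor: z = 0.83 + 2.38 * 1 = 3.2100.
P = 1/(1 + exp(-3.2100)) = 1/(1 + 0.0404) = 0.9612.

0.9612


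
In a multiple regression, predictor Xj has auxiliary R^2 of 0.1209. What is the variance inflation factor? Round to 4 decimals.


Using VIF = 1/(1 - R^2_j):
1 - 0.1209 = 0.8791.
VIF = 1.1375.

1.1375


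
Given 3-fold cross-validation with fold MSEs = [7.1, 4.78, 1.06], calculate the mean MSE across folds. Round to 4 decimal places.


Total MSE across folds = 12.9400.
CV-MSE = 12.9400/3 = 4.3133.

4.3133


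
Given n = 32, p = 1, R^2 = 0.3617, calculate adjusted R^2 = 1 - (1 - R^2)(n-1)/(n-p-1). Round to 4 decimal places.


Using the formula:
(1 - 0.3617) = 0.6383.
Multiply by 31/30: 0.6383 * 31 = 19.7873, then 19.7873 / 30 = 0.6596.
Adj R^2 = 1 - 0.6596 = 0.3404.

0.3404


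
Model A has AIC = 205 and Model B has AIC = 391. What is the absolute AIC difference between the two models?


Compute |205 - 391| = 186.
Model A has the smaller AIC.

186


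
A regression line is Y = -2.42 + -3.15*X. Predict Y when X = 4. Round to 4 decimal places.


Predicted value:
Y = -2.42 + (-3.15)(4) = -2.42 + -12.6000 = -15.0200.

-15.0200


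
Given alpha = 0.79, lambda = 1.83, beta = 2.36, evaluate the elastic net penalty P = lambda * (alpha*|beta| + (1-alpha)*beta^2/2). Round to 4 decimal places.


Compute:
L1 = 0.79 * 2.36 = 1.8644.
L2 = 0.21 * 2.36^2 / 2 = 0.5848.
Penalty = 1.83 * (1.8644 + 0.5848) = 4.4821.

4.4821


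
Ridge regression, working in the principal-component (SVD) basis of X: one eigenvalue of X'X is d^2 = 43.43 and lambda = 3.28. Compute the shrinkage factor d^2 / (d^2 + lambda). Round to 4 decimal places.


d^2 + lambda = 43.43 + 3.28 = 46.7100.
Shrinkage factor = 43.43/46.7100 = 0.9298.

0.9298


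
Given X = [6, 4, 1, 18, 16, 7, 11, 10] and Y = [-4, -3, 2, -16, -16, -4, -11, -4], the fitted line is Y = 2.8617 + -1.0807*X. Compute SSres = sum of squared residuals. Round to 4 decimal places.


Predicted values from Y = 2.8617 + -1.0807*X.
Residuals: [-0.3775, -1.5389, 0.2190, 0.5909, -1.5705, 0.7032, -1.9740, 3.9453].
SSres = 25.3309.

25.3309


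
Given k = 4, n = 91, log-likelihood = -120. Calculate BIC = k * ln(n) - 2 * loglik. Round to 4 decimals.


k * ln(n) = 4 * ln(91) = 4 * 4.510860 = 18.043440.
-2 * loglik = -2 * (-120) = 240.
BIC = 18.043440 + 240 = 258.043440, which rounds to 258.0434.

258.0434


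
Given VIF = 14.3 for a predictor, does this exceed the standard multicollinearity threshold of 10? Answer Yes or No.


The threshold is 10.
VIF = 14.3 is >= 10.
Multicollinearity indication: Yes.

Yes


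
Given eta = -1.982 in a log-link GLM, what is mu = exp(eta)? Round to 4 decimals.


Apply the inverse link:
mu = e^-1.982 = 0.1378.

0.1378


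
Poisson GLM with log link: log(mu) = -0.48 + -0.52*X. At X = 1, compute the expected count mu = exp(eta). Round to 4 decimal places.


Compute eta = -0.48 + -0.52 * 1 = -1.0000.
Apply inverse link: mu = e^-1.0000 = 0.3679.

0.3679


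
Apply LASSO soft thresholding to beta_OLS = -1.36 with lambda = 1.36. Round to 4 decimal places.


Check: |-1.36| = 1.36 vs lambda = 1.36.
Since |beta| <= lambda, the coefficient is set to 0.
Soft-thresholded coefficient = 0.0000.

0.0000


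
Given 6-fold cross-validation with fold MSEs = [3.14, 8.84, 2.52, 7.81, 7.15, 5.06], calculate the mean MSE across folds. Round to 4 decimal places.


Total MSE across folds = 34.5200.
CV-MSE = 34.5200/6 = 5.7533.

5.7533


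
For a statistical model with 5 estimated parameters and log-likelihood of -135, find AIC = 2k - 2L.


Compute:
2k = 2*5 = 10.
-2*loglik = -2*(-135) = 270.
AIC = 10 + 270 = 280.

280


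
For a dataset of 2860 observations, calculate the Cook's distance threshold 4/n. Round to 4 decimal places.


The threshold is 4/n.
4/2860 = 0.0014.

0.0014


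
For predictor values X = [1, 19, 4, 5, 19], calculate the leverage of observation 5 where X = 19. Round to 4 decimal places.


n = 5, xbar = 9.6000.
SXX = sum((xi - xbar)^2) = 303.2000.
h = 1/5 + (19 - 9.6000)^2 / 303.2000 = 0.4914.

0.4914


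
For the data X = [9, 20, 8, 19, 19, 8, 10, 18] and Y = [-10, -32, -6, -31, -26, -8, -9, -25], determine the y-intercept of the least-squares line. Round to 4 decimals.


First find the slope: b1 = -1.9796.
Means: xbar = 13.8750, ybar = -18.3750.
b0 = ybar - b1 * xbar = -18.3750 - -1.9796 * 13.8750 = 9.0925.

9.0925


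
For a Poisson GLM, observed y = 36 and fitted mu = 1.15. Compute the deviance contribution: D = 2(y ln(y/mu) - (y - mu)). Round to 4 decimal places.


Compute y*ln(y/mu) = 36*ln(36/1.15) = 36*3.443757 = 123.975252.
y - mu = 34.85.
D = 2*(123.975252 - (34.85)) = 178.250504, which rounds to 178.2505.

178.2505


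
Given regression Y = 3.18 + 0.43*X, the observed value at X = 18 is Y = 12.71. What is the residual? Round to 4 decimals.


Fitted value at X = 18 is yhat = 3.18 + 0.43*18 = 10.9200.
Residual = 12.71 - 10.9200 = 1.7900.

1.7900


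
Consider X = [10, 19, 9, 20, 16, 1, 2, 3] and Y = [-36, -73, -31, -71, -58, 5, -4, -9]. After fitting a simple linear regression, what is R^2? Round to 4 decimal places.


After computing the OLS fit (b0=5.0352, b1=-3.9660):
SSres = 41.3993, SStot = 6521.8750.
R^2 = 1 - 41.3993/6521.8750 = 0.9937.

0.9937


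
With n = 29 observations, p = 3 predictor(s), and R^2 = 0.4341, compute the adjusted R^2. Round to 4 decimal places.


Adjusted R^2 = 1 - (1 - R^2) * (n-1)/(n-p-1).
(1 - R^2) = 0.5659.
(n-1)/(n-p-1) = 28/25.
(1 - R^2) * (n-1) = 0.5659 * 28 = 15.8452.
Divide by (n-p-1): 15.8452 / 25 = 0.6338.
Adj R^2 = 1 - 0.6338 = 0.3662.

0.3662


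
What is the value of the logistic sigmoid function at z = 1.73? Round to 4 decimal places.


Compute exp(-1.7300) = 0.1773.
Sigmoid = 1 / (1 + 0.1773) = 1 / 1.1773 = 0.8494.

0.8494


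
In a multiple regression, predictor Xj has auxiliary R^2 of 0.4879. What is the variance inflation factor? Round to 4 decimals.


Using VIF = 1/(1 - R^2_j):
1 - 0.4879 = 0.5121.
VIF = 1.9527.

1.9527


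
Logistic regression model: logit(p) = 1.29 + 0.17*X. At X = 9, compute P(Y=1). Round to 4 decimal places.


z = 1.29 + 0.17 * 9 = 2.8200.
Sigmoid: P = 1 / (1 + exp(-2.8200)) = 0.9437.

0.9437


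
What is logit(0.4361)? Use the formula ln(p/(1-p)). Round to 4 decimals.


Compute the odds: 0.4361/0.5639 = 0.7734.
Take the natural log: ln(0.7734) = -0.2570.

-0.2570


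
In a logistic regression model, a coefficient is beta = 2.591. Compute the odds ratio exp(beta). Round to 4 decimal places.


exp(2.591) = 13.3431.
So the odds ratio is 13.3431.

13.3431


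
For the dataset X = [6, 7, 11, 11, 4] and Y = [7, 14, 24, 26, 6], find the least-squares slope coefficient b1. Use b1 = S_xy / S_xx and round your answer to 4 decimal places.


First compute the means: xbar = 7.8000, ybar = 15.4000.
Then S_xx = sum((xi - xbar)^2) = 38.8000.
S_xy = sum((xi - xbar)(yi - ybar)) = 113.4000.
b1 = S_xy / S_xx = 113.4000 / 38.8000 = 2.9227.

2.9227


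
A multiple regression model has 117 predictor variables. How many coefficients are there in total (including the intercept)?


Including the intercept, the model has 117 predictor coefficients + 1 intercept.
Total = 118.

118


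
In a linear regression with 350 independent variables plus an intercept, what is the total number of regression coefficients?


Including the intercept, the model has 350 predictor coefficients + 1 intercept.
Total = 351.

351


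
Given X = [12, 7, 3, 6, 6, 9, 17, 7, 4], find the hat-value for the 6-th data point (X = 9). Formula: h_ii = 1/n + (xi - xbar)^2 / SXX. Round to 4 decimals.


Compute xbar = 7.8889 with n = 9 observations.
SXX = 148.8889.
Leverage = 1/9 + (9 - 7.8889)^2/148.8889 = 0.1194.

0.1194


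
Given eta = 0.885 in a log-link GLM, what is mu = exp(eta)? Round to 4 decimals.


Apply the inverse link:
mu = e^0.885 = 2.4230.

2.4230


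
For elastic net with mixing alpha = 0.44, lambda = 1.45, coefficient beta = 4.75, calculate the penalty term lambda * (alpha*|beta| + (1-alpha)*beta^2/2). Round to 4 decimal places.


Compute:
L1 = 0.44 * 4.75 = 2.0900.
L2 = 0.56 * 4.75^2 / 2 = 6.3175.
Penalty = 1.45 * (2.0900 + 6.3175) = 12.1909.

12.1909


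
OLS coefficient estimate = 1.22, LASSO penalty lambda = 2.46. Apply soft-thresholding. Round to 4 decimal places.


Check: |1.22| = 1.22 vs lambda = 2.46.
Since |beta| <= lambda, the coefficient is set to 0.
Soft-thresholded coefficient = 0.0000.

0.0000


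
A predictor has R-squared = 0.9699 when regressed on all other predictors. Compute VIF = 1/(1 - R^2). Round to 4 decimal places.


Using VIF = 1/(1 - R^2_j):
1 - 0.9699 = 0.0301.
VIF = 33.2226.

33.2226


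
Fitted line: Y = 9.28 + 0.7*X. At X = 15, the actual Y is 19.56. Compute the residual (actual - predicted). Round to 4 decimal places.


Predicted = 9.28 + 0.7 * 15 = 19.7800.
Residual = 19.56 - 19.7800 = -0.2200.

-0.2200


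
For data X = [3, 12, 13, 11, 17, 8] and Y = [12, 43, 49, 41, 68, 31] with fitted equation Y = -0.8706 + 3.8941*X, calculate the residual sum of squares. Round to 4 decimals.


Predicted values from Y = -0.8706 + 3.8941*X.
Residuals: [1.1883, -2.8586, -0.7527, -0.9645, 2.6709, 0.7178].
SSres = 18.7294.

18.7294


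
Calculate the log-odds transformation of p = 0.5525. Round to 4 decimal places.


The odds are p/(1-p) = 0.5525 / 0.4475 = 1.2346.
logit(p) = ln(1.2346) = 0.2108.

0.2108


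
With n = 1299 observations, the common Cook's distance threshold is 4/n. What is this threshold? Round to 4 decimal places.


Cook's distance cutoff = 4/n = 4/1299.
= 0.0031.

0.0031


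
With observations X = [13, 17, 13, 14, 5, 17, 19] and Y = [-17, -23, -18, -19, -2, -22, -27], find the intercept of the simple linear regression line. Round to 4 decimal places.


The slope is b1 = -1.7222.
Sample means are xbar = 14.0000 and ybar = -18.2857.
Intercept: b0 = -18.2857 - (-1.7222)(14.0000) = 5.8254.

5.8254


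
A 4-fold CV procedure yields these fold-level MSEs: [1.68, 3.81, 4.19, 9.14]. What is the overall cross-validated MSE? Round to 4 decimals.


Total MSE across folds = 18.8200.
CV-MSE = 18.8200/4 = 4.7050.

4.7050


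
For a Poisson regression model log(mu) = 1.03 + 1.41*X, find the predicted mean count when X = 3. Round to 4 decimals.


Linear predictor: eta = 1.03 + (1.41)(3) = 5.2600.
Expected count: mu = exp(5.2600) = 192.4815.

192.4815


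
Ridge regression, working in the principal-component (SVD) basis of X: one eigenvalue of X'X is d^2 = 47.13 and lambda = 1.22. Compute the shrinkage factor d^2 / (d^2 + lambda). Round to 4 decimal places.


Denominator = d^2 + lambda = 47.13 + 1.22 = 48.3500.
Shrinkage = 47.13 / 48.3500 = 0.9748.

0.9748


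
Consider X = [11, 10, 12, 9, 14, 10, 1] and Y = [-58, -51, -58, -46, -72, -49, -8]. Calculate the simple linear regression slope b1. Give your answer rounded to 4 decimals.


The sample means are xbar = 9.5714 and ybar = -48.8571.
Compute S_xx = 101.7143 and S_xy = -490.5714.
Slope b1 = S_xy / S_xx = -490.5714 / 101.7143 = -4.8230.

-4.8230


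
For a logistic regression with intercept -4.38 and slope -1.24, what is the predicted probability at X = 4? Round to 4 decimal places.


z = -4.38 + -1.24 * 4 = -9.3400.
Sigmoid: P = 1 / (1 + exp(9.3400)) = 0.0001.

0.0001


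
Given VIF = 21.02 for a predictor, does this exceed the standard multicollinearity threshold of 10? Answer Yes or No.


Compare VIF = 21.02 to the threshold of 10.
21.02 >= 10, so the answer is Yes.

Yes


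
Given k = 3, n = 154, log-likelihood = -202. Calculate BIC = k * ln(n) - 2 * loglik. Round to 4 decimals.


Compute k*ln(n) = 3*ln(154) = 3*5.036953 = 15.110859.
Then -2*loglik = 404.
BIC = 15.110859 + 404 = 419.110859, which rounds to 419.1109.

419.1109


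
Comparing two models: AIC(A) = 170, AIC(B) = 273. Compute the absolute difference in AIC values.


|AIC_A - AIC_B| = |170 - 273| = 103.
Model A is preferred (lower AIC).

103


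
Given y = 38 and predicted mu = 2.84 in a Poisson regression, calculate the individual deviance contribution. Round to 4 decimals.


Compute y*ln(y/mu) = 38*ln(38/2.84) = 38*2.593782 = 98.563716.
y - mu = 35.16.
D = 2*(98.563716 - (35.16)) = 126.807432, which rounds to 126.8074.

126.8074


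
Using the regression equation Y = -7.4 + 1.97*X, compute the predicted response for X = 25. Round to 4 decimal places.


Plug X = 25 into Y = -7.4 + 1.97*X:
Y = -7.4 + 49.2500 = 41.8500.

41.8500


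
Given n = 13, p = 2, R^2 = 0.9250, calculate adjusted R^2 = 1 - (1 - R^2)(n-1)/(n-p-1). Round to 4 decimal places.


Using the formula:
(1 - 0.9250) = 0.0750.
Multiply by 12/10: 0.0750 * 12 = 0.9000, then 0.9000 / 10 = 0.0900.
Adj R^2 = 1 - 0.0900 = 0.9100.

0.9100


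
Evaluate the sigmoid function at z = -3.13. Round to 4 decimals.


Compute exp(3.1300) = 22.8740.
Sigmoid = 1 / (1 + 22.8740) = 1 / 23.8740 = 0.0419.

0.0419


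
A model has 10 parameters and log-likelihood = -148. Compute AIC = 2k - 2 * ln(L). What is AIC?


AIC = 2*10 - 2*(-148).
= 20 + 296 = 316.

316


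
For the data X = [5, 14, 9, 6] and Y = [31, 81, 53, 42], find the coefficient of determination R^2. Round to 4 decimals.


The fitted line is Y = 6.9082 + 5.2755*X.
SSres = 19.0306, SStot = 1382.7500.
R^2 = 1 - SSres/SStot = 0.9862.

0.9862


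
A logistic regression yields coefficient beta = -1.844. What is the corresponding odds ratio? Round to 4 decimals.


The odds ratio is computed as:
OR = e^(-1.844) = 0.1582.

0.1582


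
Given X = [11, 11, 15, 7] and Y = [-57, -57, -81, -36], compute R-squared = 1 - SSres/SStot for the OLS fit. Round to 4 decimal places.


The fitted line is Y = 4.1250 + -5.6250*X.
SSres = 2.2500, SStot = 1014.7500.
R^2 = 1 - SSres/SStot = 0.9978.

0.9978


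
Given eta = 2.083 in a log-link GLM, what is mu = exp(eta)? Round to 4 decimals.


mu = exp(eta) = exp(2.083).
= 8.0285.

8.0285


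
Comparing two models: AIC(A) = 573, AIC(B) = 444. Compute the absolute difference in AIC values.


|AIC_A - AIC_B| = |573 - 444| = 129.
Model B is preferred (lower AIC).

129


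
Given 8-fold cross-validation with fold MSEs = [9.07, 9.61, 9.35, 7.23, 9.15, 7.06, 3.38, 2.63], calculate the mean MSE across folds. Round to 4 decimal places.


Add all fold MSEs: 57.4800.
Divide by k = 8: 57.4800/8 = 7.1850.

7.1850


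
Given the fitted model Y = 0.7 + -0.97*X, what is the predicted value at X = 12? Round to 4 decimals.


Predicted value:
Y = 0.7 + (-0.97)(12) = 0.7 + -11.6400 = -10.9400.

-10.9400


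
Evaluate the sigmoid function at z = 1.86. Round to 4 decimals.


Compute exp(-1.8600) = 0.1557.
Sigmoid = 1 / (1 + 0.1557) = 1 / 1.1557 = 0.8653.

0.8653


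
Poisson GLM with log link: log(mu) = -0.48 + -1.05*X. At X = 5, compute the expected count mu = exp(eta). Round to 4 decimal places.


Linear predictor: eta = -0.48 + (-1.05)(5) = -5.7300.
Expected count: mu = exp(-5.7300) = 0.0032.

0.0032


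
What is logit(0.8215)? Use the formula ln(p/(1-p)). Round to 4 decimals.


1 - p = 0.1785.
p/(1-p) = 4.6022.
logit = ln(4.6022) = 1.5265.

1.5265


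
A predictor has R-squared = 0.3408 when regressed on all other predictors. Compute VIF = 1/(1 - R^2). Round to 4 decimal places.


VIF = 1 / (1 - 0.3408).
= 1 / 0.6592 = 1.5170.

1.5170


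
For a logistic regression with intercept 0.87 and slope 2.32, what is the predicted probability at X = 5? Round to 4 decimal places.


Linear predictor: z = 0.87 + 2.32 * 5 = 12.4700.
P = 1/(1 + exp(-12.4700)) = 1/(1 + 0.0000) = 1.0000.

1.0000


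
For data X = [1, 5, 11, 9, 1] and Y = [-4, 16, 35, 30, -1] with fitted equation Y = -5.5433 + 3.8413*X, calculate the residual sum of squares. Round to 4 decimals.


For each point, residual = actual - predicted.
Residuals: [-2.2980, 2.3368, -1.7110, 0.9716, 0.7020].
Sum of squared residuals = 15.1058.

15.1058


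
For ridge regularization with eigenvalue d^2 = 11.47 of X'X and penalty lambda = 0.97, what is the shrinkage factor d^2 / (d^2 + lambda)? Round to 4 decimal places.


Denominator = d^2 + lambda = 11.47 + 0.97 = 12.4400.
Shrinkage = 11.47 / 12.4400 = 0.9220.

0.9220


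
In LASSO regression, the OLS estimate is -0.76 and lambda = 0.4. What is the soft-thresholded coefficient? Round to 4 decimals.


|beta_OLS| = 0.76.
lambda = 0.4.
Since |beta| > lambda, coefficient = sign(beta)*(|beta| - lambda) = -0.3600.
Result = -0.3600.

-0.3600


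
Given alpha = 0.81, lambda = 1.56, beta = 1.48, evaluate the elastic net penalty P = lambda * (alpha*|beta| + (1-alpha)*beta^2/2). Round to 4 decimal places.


L1 component = 0.81 * |1.48| = 1.1988.
L2 component = 0.19 * 1.48^2 / 2 = 0.2081.
Penalty = 1.56 * (1.1988 + 0.2081) = 1.56 * 1.4069 = 2.1947.

2.1947


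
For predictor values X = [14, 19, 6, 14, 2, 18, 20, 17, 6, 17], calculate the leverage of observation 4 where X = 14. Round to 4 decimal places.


n = 10, xbar = 13.3000.
SXX = sum((xi - xbar)^2) = 362.1000.
h = 1/10 + (14 - 13.3000)^2 / 362.1000 = 0.1014.

0.1014


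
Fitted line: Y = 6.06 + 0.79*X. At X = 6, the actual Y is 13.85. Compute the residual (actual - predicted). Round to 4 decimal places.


Compute yhat = 6.06 + (0.79)(6) = 10.8000.
Residual = actual - predicted = 13.85 - 10.8000 = 3.0500.

3.0500


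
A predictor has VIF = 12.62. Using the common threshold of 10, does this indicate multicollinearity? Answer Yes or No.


Compare VIF = 12.62 to the threshold of 10.
12.62 >= 10, so the answer is Yes.

Yes


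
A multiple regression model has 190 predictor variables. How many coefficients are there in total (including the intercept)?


Including the intercept, the model has 190 predictor coefficients + 1 intercept.
Total = 191.

191


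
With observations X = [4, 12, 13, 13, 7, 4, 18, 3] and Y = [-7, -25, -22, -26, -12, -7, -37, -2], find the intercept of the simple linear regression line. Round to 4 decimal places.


Compute b1 = -2.1726 from the OLS formula.
With xbar = 9.2500 and ybar = -17.2500, the intercept is:
b0 = -17.2500 - -2.1726 * 9.2500 = 2.8463.

2.8463


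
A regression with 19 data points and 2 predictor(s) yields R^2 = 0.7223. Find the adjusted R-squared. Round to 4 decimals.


Plug in: Adj R^2 = 1 - (1 - 0.7223) * 18/16.
= 1 - 0.2777 * 18/16
= 1 - 4.9986 / 16
= 1 - 0.3124 = 0.6876.

0.6876


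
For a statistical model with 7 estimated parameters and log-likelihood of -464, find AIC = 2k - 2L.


AIC = 2k - 2*loglik = 2(7) - 2(-464).
= 14 + 928 = 942.

942


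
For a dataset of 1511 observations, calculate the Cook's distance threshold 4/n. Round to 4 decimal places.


The threshold is 4/n.
4/1511 = 0.0026.

0.0026


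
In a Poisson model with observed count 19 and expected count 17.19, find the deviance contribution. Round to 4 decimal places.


Compute y*ln(y/mu) = 19*ln(19/17.19) = 19*0.100111 = 1.902109.
y - mu = 1.81.
D = 2*(1.902109 - (1.81)) = 0.184218, which rounds to 0.1842.

0.1842


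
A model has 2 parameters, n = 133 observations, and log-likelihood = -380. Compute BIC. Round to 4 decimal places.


Compute k*ln(n) = 2*ln(133) = 2*4.890349 = 9.780698.
Then -2*loglik = 760.
BIC = 9.780698 + 760 = 769.780698, which rounds to 769.7807.

769.7807


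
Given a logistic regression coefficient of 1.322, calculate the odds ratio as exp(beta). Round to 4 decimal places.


exp(1.322) = 3.7509.
So the odds ratio is 3.7509.

3.7509


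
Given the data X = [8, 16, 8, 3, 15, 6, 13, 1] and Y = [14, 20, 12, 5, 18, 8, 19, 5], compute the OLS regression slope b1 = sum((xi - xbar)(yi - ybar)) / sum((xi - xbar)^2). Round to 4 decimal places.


First compute the means: xbar = 8.7500, ybar = 12.6250.
Then S_xx = sum((xi - xbar)^2) = 211.5000.
S_xy = sum((xi - xbar)(yi - ybar)) = 229.2500.
b1 = S_xy / S_xx = 229.2500 / 211.5000 = 1.0839.

1.0839


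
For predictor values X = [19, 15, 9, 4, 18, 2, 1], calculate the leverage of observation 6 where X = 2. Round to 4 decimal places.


Mean of X: xbar = 9.7143.
SXX = 351.4286.
For X = 2: h = 1/7 + (2 - 9.7143)^2/351.4286 = 0.3122.

0.3122


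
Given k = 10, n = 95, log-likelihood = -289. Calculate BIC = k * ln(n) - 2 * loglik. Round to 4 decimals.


Compute k*ln(n) = 10*ln(95) = 10*4.553877 = 45.538770.
Then -2*loglik = 578.
BIC = 45.538770 + 578 = 623.538770, which rounds to 623.5388.

623.5388


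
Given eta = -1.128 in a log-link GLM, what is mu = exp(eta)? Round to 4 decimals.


The inverse log link gives:
mu = exp(-1.128) = 0.3237.

0.3237


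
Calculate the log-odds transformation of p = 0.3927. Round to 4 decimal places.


Compute the odds: 0.3927/0.6073 = 0.6466.
Take the natural log: ln(0.6466) = -0.4360.

-0.4360


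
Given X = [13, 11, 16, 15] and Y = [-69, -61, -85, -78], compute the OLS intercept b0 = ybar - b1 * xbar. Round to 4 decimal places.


First find the slope: b1 = -4.6949.
Means: xbar = 13.7500, ybar = -73.2500.
b0 = ybar - b1 * xbar = -73.2500 - -4.6949 * 13.7500 = -8.6949.

-8.6949


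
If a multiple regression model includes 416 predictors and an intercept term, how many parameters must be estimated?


Including the intercept, the model has 416 predictor coefficients + 1 intercept.
Total = 417.

417


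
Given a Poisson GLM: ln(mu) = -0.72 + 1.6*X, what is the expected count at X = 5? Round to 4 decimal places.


Compute eta = -0.72 + 1.6 * 5 = 7.2800.
Apply inverse link: mu = e^7.2800 = 1450.9880.

1450.9880


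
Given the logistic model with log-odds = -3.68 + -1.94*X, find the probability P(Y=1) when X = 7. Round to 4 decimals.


Compute z = -3.68 + (-1.94)(7) = -17.2600.
exp(-z) = 31327284.9681.
P = 1/(1 + 31327284.9681) = 0.0000.

0.0000


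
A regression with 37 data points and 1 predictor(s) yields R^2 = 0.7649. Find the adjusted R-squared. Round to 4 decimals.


Using the formula:
(1 - 0.7649) = 0.2351.
Multiply by 36/35: 0.2351 * 36 = 8.4636, then 8.4636 / 35 = 0.2418.
Adj R^2 = 1 - 0.2418 = 0.7582.

0.7582


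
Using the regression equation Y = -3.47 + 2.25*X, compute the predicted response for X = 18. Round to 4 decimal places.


Predicted value:
Y = -3.47 + (2.25)(18) = -3.47 + 40.5000 = 37.0300.

37.0300


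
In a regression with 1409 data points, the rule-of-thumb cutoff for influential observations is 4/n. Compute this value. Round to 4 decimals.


Cook's distance cutoff = 4/n = 4/1409.
= 0.0028.

0.0028


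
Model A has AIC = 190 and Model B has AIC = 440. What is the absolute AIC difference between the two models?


Compute |190 - 440| = 250.
Model A has the smaller AIC.

250


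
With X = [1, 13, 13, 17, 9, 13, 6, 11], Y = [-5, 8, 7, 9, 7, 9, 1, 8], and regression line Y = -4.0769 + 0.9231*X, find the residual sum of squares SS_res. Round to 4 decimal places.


For each point, residual = actual - predicted.
Residuals: [-1.8462, 0.0766, -0.9234, -2.6158, 2.7690, 1.0766, -0.4617, 1.9228].
Sum of squared residuals = 23.8462.

23.8462


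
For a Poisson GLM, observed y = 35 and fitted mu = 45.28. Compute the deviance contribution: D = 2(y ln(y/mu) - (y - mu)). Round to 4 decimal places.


Compute y*ln(y/mu) = 35*ln(35/45.28) = 35*-0.257517 = -9.013095.
y - mu = -10.28.
D = 2*(-9.013095 - (-10.28)) = 2.533810, which rounds to 2.5338.

2.5338


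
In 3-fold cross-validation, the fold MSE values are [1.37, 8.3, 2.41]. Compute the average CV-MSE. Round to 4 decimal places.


Add all fold MSEs: 12.0800.
Divide by k = 3: 12.0800/3 = 4.0267.

4.0267


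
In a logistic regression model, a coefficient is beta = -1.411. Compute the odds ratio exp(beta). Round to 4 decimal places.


The odds ratio is computed as:
OR = e^(-1.411) = 0.2439.

0.2439


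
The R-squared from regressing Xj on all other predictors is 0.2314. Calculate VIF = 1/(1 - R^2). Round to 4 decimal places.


VIF = 1 / (1 - 0.2314).
= 1 / 0.7686 = 1.3011.

1.3011


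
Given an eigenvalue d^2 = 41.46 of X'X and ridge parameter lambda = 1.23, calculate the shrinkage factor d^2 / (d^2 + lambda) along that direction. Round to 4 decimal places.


d^2 + lambda = 41.46 + 1.23 = 42.6900.
Shrinkage factor = 41.46/42.6900 = 0.9712.

0.9712


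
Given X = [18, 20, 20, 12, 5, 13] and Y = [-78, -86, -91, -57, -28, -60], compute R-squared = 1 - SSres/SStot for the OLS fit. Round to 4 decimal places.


The fitted line is Y = -8.3424 + -3.9767*X.
SSres = 17.9066, SStot = 2727.3333.
R^2 = 1 - SSres/SStot = 0.9934.

0.9934


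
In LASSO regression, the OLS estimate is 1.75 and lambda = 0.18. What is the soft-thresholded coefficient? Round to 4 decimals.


|beta_OLS| = 1.75.
lambda = 0.18.
Since |beta| > lambda, coefficient = sign(beta)*(|beta| - lambda) = 1.5700.
Result = 1.5700.

1.5700


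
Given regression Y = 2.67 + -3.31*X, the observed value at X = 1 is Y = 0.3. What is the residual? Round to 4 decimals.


Compute yhat = 2.67 + (-3.31)(1) = -0.6400.
Residual = actual - predicted = 0.3 - -0.6400 = 0.9400.

0.9400


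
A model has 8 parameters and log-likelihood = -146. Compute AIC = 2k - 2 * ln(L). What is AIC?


AIC = 2k - 2*loglik = 2(8) - 2(-146).
= 16 + 292 = 308.

308


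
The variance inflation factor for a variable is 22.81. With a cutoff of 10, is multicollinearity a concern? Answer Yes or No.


Check: VIF = 22.81 vs threshold = 10.
Since 22.81 >= 10, the answer is Yes.

Yes


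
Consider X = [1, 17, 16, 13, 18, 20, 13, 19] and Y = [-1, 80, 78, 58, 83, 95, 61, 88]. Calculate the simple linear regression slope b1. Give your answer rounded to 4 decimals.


First compute the means: xbar = 14.6250, ybar = 67.7500.
Then S_xx = sum((xi - xbar)^2) = 257.8750.
S_xy = sum((xi - xbar)(yi - ybar)) = 1293.2500.
b1 = S_xy / S_xx = 1293.2500 / 257.8750 = 5.0150.

5.0150


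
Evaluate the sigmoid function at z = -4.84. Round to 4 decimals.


exp(4.8400) = 126.4694.
1 + exp(-z) = 127.4694.
sigmoid = 1/127.4694 = 0.0078.

0.0078


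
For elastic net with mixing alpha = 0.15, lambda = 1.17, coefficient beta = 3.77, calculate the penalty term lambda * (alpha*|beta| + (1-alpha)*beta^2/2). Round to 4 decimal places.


alpha * |beta| = 0.15 * 3.77 = 0.5655.
(1-alpha) * beta^2/2 = 0.85 * 14.2129/2 = 6.0405.
Total = 1.17 * (0.5655 + 6.0405) = 7.7290.

7.7290


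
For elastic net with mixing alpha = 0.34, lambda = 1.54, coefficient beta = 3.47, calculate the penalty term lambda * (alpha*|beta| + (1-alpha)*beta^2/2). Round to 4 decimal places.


Compute:
L1 = 0.34 * 3.47 = 1.1798.
L2 = 0.66 * 3.47^2 / 2 = 3.9735.
Penalty = 1.54 * (1.1798 + 3.9735) = 7.9361.

7.9361


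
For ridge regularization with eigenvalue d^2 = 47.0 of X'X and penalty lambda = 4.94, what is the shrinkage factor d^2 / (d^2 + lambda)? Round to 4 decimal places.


Denominator = d^2 + lambda = 47.0 + 4.94 = 51.9400.
Shrinkage = 47.0 / 51.9400 = 0.9049.

0.9049


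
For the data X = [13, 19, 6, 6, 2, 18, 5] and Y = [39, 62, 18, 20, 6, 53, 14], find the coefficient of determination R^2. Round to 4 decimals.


Fit the OLS line: b0 = -0.5307, b1 = 3.1263.
SSres = 23.0442.
SStot = 2709.4286.
R^2 = 1 - 23.0442/2709.4286 = 0.9915.

0.9915


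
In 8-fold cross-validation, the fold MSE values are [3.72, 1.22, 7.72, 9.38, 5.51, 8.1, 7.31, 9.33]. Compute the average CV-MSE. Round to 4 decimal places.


Add all fold MSEs: 52.2900.
Divide by k = 8: 52.2900/8 = 6.5363.

6.5363
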